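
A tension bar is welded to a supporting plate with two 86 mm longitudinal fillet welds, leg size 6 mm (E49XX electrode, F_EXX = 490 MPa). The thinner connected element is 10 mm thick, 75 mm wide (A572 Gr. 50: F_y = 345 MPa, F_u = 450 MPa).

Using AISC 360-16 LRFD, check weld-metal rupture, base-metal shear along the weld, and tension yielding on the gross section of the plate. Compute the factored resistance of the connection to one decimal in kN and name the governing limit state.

160.9 kN (weld metal governs)

Weld metal: throat = 0.707×6 = 4.242 mm, L = 2×86 = 172 mm. φR_n = 0.75 × 0.6 × 490 × 4.242 × 172 = 160.9 kN.
Base metal shear (10 mm plate): yield φR_n = 1.0×0.6×345×10×172 = 356.0 kN; rupture φR_n = 0.75×0.6×450×10×172 = 348.3 kN; take 348.3 kN (rupture).
Tension yield (gross): A_g = 75×10 = 750 mm². φR_n = 0.90 × 345 × 750 = 232.9 kN.
Governing: min(160.9, 348.3, 232.9) = 160.9 kN → weld metal.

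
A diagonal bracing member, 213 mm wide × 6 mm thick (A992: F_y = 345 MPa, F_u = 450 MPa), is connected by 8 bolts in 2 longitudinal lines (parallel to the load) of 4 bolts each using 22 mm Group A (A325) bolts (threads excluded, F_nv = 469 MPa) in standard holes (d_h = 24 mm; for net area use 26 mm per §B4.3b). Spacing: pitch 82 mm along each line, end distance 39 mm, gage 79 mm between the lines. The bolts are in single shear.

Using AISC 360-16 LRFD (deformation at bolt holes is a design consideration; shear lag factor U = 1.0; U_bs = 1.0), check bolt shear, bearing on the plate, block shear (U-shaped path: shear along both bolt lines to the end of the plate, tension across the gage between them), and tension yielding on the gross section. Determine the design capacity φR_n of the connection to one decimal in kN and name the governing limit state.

396.8 kN (gross-section yield governs)

Bolt shear: A_b = π(22)²/4 = 380.13 mm². φR_n = 0.75 × 469 × 380.13 × 8 × 1 = 1069.7 kN.
Bearing (6 mm plate, F_u = 450 MPa): end bolts L_c = 39 − 24/2 = 27, R_n = min(1.2×27×6×450, 2.4×22×6×450) = 87.48 kN/bolt; interior L_c = 82 − 24 = 58, R_n = 142.56 kN/bolt. φR_n = 0.75 × (2×87.48 + 6×142.56) = 772.7 kN.
Block shear: shear path 2×[39+3×82] = 2×285 mm, A_gv = 3420, A_nv = 2×(285 − 3.5×26)×6 = 2328 mm²; tension across gage: (79 − 1×26)×6 = 318 mm². R_n = min(0.6×450×2328, 0.6×345×3420) + 1.0×450×318 = min(628.56, 707.94) + 143.1 = 771.66 kN. φR_n = 0.75 × 771.66 = 578.7 kN.
Tension yield (gross): A_g = 213×6 = 1278 mm². φR_n = 0.90 × 345 × 1278 = 396.8 kN.
Governing: min(1069.7, 772.7, 578.7, 396.8) = 396.8 kN → gross-section yield.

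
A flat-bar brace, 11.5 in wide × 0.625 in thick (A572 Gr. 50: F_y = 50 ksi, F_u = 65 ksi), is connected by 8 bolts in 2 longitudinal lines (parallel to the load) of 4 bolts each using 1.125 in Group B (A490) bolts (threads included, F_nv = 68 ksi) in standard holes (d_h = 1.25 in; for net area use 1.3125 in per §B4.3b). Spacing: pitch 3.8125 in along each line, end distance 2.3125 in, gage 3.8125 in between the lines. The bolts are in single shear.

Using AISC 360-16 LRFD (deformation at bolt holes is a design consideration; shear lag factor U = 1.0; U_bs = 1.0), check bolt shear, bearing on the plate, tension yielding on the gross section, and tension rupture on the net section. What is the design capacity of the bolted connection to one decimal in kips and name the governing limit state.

270.4 kips (net-section rupture governs)

Bolt shear: A_b = π(1.125)²/4 = 0.99402 in². φR_n = 0.75 × 68 × 0.99402 × 8 × 1 = 405.6 kips.
Bearing (0.625 in plate, F_u = 65 ksi): end bolts L_c = 2.3125 − 1.25/2 = 1.6875, R_n = min(1.2×1.6875×0.625×65, 2.4×1.125×0.625×65) = 82.266 kips/bolt; interior L_c = 3.8125 − 1.25 = 2.5625, R_n = 109.69 kips/bolt. φR_n = 0.75 × (2×82.266 + 6×109.69) = 617.0 kips.
Tension yield (gross): A_g = 11.5×0.625 = 7.1875 in². φR_n = 0.90 × 50 × 7.1875 = 323.4 kips.
Tension rupture (net): A_n = (11.5 − 2×1.3125)×0.625 = 5.5469 in² (U = 1.0, A_e = A_n). φR_n = 0.75 × 65 × 5.5469 = 270.4 kips.
Governing: min(405.6, 617.0, 323.4, 270.4) = 270.4 kips → net-section rupture.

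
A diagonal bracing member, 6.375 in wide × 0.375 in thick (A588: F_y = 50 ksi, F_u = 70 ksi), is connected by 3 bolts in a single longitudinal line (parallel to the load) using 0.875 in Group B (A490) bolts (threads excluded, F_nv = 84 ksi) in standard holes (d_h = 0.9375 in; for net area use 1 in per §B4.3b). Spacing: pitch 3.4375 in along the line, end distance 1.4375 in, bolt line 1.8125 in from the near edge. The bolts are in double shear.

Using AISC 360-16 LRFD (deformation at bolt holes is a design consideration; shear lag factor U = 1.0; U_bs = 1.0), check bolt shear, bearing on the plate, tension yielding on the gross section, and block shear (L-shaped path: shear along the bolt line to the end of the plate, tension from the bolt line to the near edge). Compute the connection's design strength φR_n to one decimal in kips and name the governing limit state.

Bolt shear: A_b = π(0.875)²/4 = 0.60132 in². φR_n = 0.75 × 84 × 0.60132 × 3 × 2 = 227.3 kips.
Bearing (0.375 in plate, F_u = 70 ksi): end bolts L_c = 1.4375 − 0.9375/2 = 0.96875, R_n = min(1.2×0.96875×0.375×70, 2.4×0.875×0.375×70) = 30.516 kips/bolt; interior L_c = 3.4375 − 0.9375 = 2.5, R_n = 55.125 kips/bolt. φR_n = 0.75 × (1×30.516 + 2×55.125) = 105.6 kips.
Tension yield (gross): A_g = 6.375×0.375 = 2.3906 in². φR_n = 0.90 × 50 × 2.3906 = 107.6 kips.
Block shear: shear path 1×[1.4375+2×3.4375] = 1×8.3125 in, A_gv = 3.1172, A_nv = 1×(8.3125 − 2.5×1)×0.375 = 2.1797 in²; tension to near edge: (1.8125 − 0.5×1)×0.375 = 0.49219 in². R_n = min(0.6×70×2.1797, 0.6×50×3.1172) + 1.0×70×0.49219 = min(91.547, 93.516) + 34.453 = 126 kips. φR_n = 0.75 × 126 = 94.5 kips.
Governing: min(227.3, 105.6, 107.6, 94.5) = 94.5 kips → block shear.

94.5 kips (block shear governs)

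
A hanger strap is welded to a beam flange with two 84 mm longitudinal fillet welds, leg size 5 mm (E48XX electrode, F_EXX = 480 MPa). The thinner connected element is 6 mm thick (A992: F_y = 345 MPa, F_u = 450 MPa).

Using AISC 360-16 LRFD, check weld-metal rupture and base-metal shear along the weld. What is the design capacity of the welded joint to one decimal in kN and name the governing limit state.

128.3 kN (weld metal governs)

Weld metal: throat = 0.707×5 = 3.535 mm, L = 2×84 = 168 mm. φR_n = 0.75 × 0.6 × 480 × 3.535 × 168 = 128.3 kN.
Base metal shear (6 mm plate): yield φR_n = 1.0×0.6×345×6×168 = 208.7 kN; rupture φR_n = 0.75×0.6×450×6×168 = 204.1 kN; take 204.1 kN (rupture).
Governing: min(128.3, 204.1) = 128.3 kN → weld metal.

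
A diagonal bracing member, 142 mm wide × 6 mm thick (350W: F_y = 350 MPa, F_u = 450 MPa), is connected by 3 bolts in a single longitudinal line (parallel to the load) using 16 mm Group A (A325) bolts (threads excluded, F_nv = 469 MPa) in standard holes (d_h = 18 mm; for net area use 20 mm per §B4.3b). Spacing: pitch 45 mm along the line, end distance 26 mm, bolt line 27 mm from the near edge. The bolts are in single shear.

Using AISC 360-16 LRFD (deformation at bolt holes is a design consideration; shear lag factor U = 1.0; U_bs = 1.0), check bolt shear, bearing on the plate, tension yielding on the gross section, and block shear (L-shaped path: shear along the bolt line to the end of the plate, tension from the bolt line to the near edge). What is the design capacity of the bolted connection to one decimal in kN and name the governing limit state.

Bolt shear: A_b = π(16)²/4 = 201.06 mm². φR_n = 0.75 × 469 × 201.06 × 3 × 1 = 212.2 kN.
Bearing (6 mm plate, F_u = 450 MPa): end bolts L_c = 26 − 18/2 = 17, R_n = min(1.2×17×6×450, 2.4×16×6×450) = 55.08 kN/bolt; interior L_c = 45 − 18 = 27, R_n = 87.48 kN/bolt. φR_n = 0.75 × (1×55.08 + 2×87.48) = 172.5 kN.
Tension yield (gross): A_g = 142×6 = 852 mm². φR_n = 0.90 × 350 × 852 = 268.4 kN.
Block shear: shear path 1×[26+2×45] = 1×116 mm, A_gv = 696, A_nv = 1×(116 − 2.5×20)×6 = 396 mm²; tension to near edge: (27 − 0.5×20)×6 = 102 mm². R_n = min(0.6×450×396, 0.6×350×696) + 1.0×450×102 = min(106.92, 146.16) + 45.9 = 152.82 kN. φR_n = 0.75 × 152.82 = 114.6 kN.
Governing: min(212.2, 172.5, 268.4, 114.6) = 114.6 kN → block shear.

114.6 kN (block shear governs)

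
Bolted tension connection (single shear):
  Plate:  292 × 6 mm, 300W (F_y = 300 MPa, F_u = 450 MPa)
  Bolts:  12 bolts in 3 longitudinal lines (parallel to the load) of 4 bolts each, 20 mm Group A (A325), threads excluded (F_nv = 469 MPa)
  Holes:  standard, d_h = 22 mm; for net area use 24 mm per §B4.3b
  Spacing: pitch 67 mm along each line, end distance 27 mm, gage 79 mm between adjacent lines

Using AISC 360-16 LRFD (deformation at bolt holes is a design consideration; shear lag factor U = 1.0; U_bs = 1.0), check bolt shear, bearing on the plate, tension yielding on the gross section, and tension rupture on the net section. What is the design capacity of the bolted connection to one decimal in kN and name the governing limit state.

Bolt shear: A_b = π(20)²/4 = 314.16 mm². φR_n = 0.75 × 469 × 314.16 × 12 × 1 = 1326.1 kN.
Bearing (6 mm plate, F_u = 450 MPa): end bolts L_c = 27 − 22/2 = 16, R_n = min(1.2×16×6×450, 2.4×20×6×450) = 51.84 kN/bolt; interior L_c = 67 − 22 = 45, R_n = 129.6 kN/bolt. φR_n = 0.75 × (3×51.84 + 9×129.6) = 991.4 kN.
Tension yield (gross): A_g = 292×6 = 1752 mm². φR_n = 0.90 × 300 × 1752 = 473.0 kN.
Tension rupture (net): A_n = (292 − 3×24)×6 = 1320 mm² (U = 1.0, A_e = A_n). φR_n = 0.75 × 450 × 1320 = 445.5 kN.
Governing: min(1326.1, 991.4, 473.0, 445.5) = 445.5 kN → net-section rupture.

445.5 kN (net-section rupture governs)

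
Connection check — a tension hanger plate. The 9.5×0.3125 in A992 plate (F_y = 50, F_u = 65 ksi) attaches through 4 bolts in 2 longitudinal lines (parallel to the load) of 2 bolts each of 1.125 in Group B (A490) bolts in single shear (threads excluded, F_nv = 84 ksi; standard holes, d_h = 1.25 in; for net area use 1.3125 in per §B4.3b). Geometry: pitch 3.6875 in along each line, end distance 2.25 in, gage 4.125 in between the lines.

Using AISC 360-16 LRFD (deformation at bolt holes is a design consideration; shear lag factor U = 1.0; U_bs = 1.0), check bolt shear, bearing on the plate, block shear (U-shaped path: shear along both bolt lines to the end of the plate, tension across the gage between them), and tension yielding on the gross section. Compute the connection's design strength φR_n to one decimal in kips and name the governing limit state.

Bolt shear: A_b = π(1.125)²/4 = 0.99402 in². φR_n = 0.75 × 84 × 0.99402 × 4 × 1 = 250.5 kips.
Bearing (0.3125 in plate, F_u = 65 ksi): end bolts L_c = 2.25 − 1.25/2 = 1.625, R_n = min(1.2×1.625×0.3125×65, 2.4×1.125×0.3125×65) = 39.609 kips/bolt; interior L_c = 3.6875 − 1.25 = 2.4375, R_n = 54.844 kips/bolt. φR_n = 0.75 × (2×39.609 + 2×54.844) = 141.7 kips.
Block shear: shear path 2×[2.25+1×3.6875] = 2×5.9375 in, A_gv = 3.7109, A_nv = 2×(5.9375 − 1.5×1.3125)×0.3125 = 2.4805 in²; tension across gage: (4.125 − 1×1.3125)×0.3125 = 0.87891 in². R_n = min(0.6×65×2.4805, 0.6×50×3.7109) + 1.0×65×0.87891 = min(96.74, 111.33) + 57.129 = 153.87 kips. φR_n = 0.75 × 153.87 = 115.4 kips.
Tension yield (gross): A_g = 9.5×0.3125 = 2.9688 in². φR_n = 0.90 × 50 × 2.9688 = 133.6 kips.
Governing: min(250.5, 141.7, 115.4, 133.6) = 115.4 kips → block shear.

115.4 kips (block shear governs)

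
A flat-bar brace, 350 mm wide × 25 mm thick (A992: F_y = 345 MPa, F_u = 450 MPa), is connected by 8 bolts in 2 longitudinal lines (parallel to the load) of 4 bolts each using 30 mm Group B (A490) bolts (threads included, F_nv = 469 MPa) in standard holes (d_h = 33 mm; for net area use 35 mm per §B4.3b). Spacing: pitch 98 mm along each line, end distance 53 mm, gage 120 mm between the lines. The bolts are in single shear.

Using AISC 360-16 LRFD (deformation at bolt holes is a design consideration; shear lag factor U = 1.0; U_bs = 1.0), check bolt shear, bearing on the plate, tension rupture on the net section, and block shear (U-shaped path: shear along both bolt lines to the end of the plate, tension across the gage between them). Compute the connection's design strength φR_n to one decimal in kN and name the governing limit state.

1989.1 kN (bolt shear governs)

Bolt shear: A_b = π(30)²/4 = 706.86 mm². φR_n = 0.75 × 469 × 706.86 × 8 × 1 = 1989.1 kN.
Bearing (25 mm plate, F_u = 450 MPa): end bolts L_c = 53 − 33/2 = 36.5, R_n = min(1.2×36.5×25×450, 2.4×30×25×450) = 492.75 kN/bolt; interior L_c = 98 − 33 = 65, R_n = 810 kN/bolt. φR_n = 0.75 × (2×492.75 + 6×810) = 4384.1 kN.
Tension rupture (net): A_n = (350 − 2×35)×25 = 7000 mm² (U = 1.0, A_e = A_n). φR_n = 0.75 × 450 × 7000 = 2362.5 kN.
Block shear: shear path 2×[53+3×98] = 2×347 mm, A_gv = 17350, A_nv = 2×(347 − 3.5×35)×25 = 11225 mm²; tension across gage: (120 − 1×35)×25 = 2125 mm². R_n = min(0.6×450×11225, 0.6×345×17350) + 1.0×450×2125 = min(3030.8, 3591.5) + 956.25 = 3987.1 kN. φR_n = 0.75 × 3987.1 = 2990.3 kN.
Governing: min(1989.1, 4384.1, 2362.5, 2990.3) = 1989.1 kN → bolt shear.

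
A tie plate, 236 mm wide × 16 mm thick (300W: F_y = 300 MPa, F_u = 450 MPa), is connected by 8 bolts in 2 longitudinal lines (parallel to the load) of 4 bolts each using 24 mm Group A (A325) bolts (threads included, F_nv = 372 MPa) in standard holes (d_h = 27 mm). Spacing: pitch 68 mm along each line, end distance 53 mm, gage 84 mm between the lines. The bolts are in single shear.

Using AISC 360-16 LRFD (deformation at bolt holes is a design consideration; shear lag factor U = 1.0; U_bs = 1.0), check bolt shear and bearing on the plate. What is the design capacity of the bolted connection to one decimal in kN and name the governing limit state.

1009.7 kN (bolt shear governs)

Bolt shear: A_b = π(24)²/4 = 452.39 mm². φR_n = 0.75 × 372 × 452.39 × 8 × 1 = 1009.7 kN.
Bearing (16 mm plate, F_u = 450 MPa): end bolts L_c = 53 − 27/2 = 39.5, R_n = min(1.2×39.5×16×450, 2.4×24×16×450) = 341.28 kN/bolt; interior L_c = 68 − 27 = 41, R_n = 354.24 kN/bolt. φR_n = 0.75 × (2×341.28 + 6×354.24) = 2106.0 kN.
Governing: min(1009.7, 2106.0) = 1009.7 kN → bolt shear.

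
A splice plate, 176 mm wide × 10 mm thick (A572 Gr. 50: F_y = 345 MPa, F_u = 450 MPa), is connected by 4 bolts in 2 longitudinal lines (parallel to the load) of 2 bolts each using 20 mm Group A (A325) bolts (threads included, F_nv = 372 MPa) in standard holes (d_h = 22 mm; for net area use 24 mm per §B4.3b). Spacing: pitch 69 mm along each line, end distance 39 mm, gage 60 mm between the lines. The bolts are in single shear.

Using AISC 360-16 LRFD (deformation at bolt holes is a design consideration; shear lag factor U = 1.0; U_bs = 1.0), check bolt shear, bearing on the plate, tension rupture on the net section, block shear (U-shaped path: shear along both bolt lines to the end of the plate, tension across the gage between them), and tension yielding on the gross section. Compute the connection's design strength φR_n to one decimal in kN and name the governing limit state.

Bolt shear: A_b = π(20)²/4 = 314.16 mm². φR_n = 0.75 × 372 × 314.16 × 4 × 1 = 350.6 kN.
Bearing (10 mm plate, F_u = 450 MPa): end bolts L_c = 39 − 22/2 = 28, R_n = min(1.2×28×10×450, 2.4×20×10×450) = 151.2 kN/bolt; interior L_c = 69 − 22 = 47, R_n = 216 kN/bolt. φR_n = 0.75 × (2×151.2 + 2×216) = 550.8 kN.
Tension rupture (net): A_n = (176 − 2×24)×10 = 1280 mm² (U = 1.0, A_e = A_n). φR_n = 0.75 × 450 × 1280 = 432.0 kN.
Block shear: shear path 2×[39+1×69] = 2×108 mm, A_gv = 2160, A_nv = 2×(108 − 1.5×24)×10 = 1440 mm²; tension across gage: (60 − 1×24)×10 = 360 mm². R_n = min(0.6×450×1440, 0.6×345×2160) + 1.0×450×360 = min(388.8, 447.12) + 162 = 550.8 kN. φR_n = 0.75 × 550.8 = 413.1 kN.
Tension yield (gross): A_g = 176×10 = 1760 mm². φR_n = 0.90 × 345 × 1760 = 546.5 kN.
Governing: min(350.6, 550.8, 432.0, 413.1, 546.5) = 350.6 kN → bolt shear.

350.6 kN (bolt shear governs)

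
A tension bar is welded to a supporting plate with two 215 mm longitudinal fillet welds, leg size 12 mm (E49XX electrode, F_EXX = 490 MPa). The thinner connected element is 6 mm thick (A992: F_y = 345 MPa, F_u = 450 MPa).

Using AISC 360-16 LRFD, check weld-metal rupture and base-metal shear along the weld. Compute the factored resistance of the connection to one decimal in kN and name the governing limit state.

522.5 kN (base-metal shear governs)

Weld metal: throat = 0.707×12 = 8.484 mm, L = 2×215 = 430 mm. φR_n = 0.75 × 0.6 × 490 × 8.484 × 430 = 804.4 kN.
Base metal shear (6 mm plate): yield φR_n = 1.0×0.6×345×6×430 = 534.1 kN; rupture φR_n = 0.75×0.6×450×6×430 = 522.5 kN; take 522.5 kN (rupture).
Governing: min(804.4, 522.5) = 522.5 kN → base-metal shear.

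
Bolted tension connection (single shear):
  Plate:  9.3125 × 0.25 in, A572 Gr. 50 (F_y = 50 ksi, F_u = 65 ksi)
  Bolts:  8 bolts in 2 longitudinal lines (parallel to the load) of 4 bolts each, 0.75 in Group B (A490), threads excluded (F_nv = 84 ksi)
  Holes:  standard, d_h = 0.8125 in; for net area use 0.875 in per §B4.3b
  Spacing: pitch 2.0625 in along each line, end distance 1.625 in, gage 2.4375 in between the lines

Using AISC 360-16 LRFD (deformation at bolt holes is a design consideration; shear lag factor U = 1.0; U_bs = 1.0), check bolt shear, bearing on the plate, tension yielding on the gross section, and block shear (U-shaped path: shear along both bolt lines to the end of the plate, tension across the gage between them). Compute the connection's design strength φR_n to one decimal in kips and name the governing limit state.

Bolt shear: A_b = π(0.75)²/4 = 0.44179 in². φR_n = 0.75 × 84 × 0.44179 × 8 × 1 = 222.7 kips.
Bearing (0.25 in plate, F_u = 65 ksi): end bolts L_c = 1.625 − 0.8125/2 = 1.21875, R_n = min(1.2×1.21875×0.25×65, 2.4×0.75×0.25×65) = 23.766 kips/bolt; interior L_c = 2.0625 − 0.8125 = 1.25, R_n = 24.375 kips/bolt. φR_n = 0.75 × (2×23.766 + 6×24.375) = 145.3 kips.
Tension yield (gross): A_g = 9.3125×0.25 = 2.3281 in². φR_n = 0.90 × 50 × 2.3281 = 104.8 kips.
Block shear: shear path 2×[1.625+3×2.0625] = 2×7.8125 in, A_gv = 3.9063, A_nv = 2×(7.8125 − 3.5×0.875)×0.25 = 2.375 in²; tension across gage: (2.4375 − 1×0.875)×0.25 = 0.39063 in². R_n = min(0.6×65×2.375, 0.6×50×3.9063) + 1.0×65×0.39063 = min(92.625, 117.19) + 25.391 = 118.02 kips. φR_n = 0.75 × 118.02 = 88.5 kips.
Governing: min(222.7, 145.3, 104.8, 88.5) = 88.5 kips → block shear.

88.5 kips (block shear governs)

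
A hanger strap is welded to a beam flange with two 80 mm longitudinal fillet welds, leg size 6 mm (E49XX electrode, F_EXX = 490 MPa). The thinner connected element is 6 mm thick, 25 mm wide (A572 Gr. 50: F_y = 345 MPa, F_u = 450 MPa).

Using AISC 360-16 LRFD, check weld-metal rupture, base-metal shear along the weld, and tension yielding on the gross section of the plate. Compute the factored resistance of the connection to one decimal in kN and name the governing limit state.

Weld metal: throat = 0.707×6 = 4.242 mm, L = 2×80 = 160 mm. φR_n = 0.75 × 0.6 × 490 × 4.242 × 160 = 149.7 kN.
Base metal shear (6 mm plate): yield φR_n = 1.0×0.6×345×6×160 = 198.7 kN; rupture φR_n = 0.75×0.6×450×6×160 = 194.4 kN; take 194.4 kN (rupture).
Tension yield (gross): A_g = 25×6 = 150 mm². φR_n = 0.90 × 345 × 150 = 46.6 kN.
Governing: min(149.7, 194.4, 46.6) = 46.6 kN → gross-section yield.

46.6 kN (gross-section yield governs)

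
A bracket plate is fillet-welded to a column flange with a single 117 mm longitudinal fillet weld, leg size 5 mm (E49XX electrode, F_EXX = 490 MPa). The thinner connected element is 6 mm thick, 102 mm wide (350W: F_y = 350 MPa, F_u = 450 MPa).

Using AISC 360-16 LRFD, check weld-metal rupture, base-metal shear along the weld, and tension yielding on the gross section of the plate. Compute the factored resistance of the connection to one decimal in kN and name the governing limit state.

91.2 kN (weld metal governs)

Weld metal: throat = 0.707×5 = 3.535 mm, L = 117 mm. φR_n = 0.75 × 0.6 × 490 × 3.535 × 117 = 91.2 kN.
Base metal shear (6 mm plate): yield φR_n = 1.0×0.6×350×6×117 = 147.4 kN; rupture φR_n = 0.75×0.6×450×6×117 = 142.2 kN; take 142.2 kN (rupture).
Tension yield (gross): A_g = 102×6 = 612 mm². φR_n = 0.90 × 350 × 612 = 192.8 kN.
Governing: min(91.2, 142.2, 192.8) = 91.2 kN → weld metal.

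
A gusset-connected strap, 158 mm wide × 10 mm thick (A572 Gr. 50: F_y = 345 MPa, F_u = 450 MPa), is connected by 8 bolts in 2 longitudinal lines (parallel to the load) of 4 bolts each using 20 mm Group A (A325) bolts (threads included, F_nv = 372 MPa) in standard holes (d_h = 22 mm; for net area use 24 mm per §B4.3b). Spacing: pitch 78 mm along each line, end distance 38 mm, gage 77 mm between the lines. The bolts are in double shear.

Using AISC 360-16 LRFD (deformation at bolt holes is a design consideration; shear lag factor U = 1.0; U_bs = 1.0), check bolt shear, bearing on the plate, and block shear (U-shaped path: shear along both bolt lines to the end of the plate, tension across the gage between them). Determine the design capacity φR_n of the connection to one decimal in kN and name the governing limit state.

940.3 kN (block shear governs)

Bolt shear: A_b = π(20)²/4 = 314.16 mm². φR_n = 0.75 × 372 × 314.16 × 8 × 2 = 1402.4 kN.
Bearing (10 mm plate, F_u = 450 MPa): end bolts L_c = 38 − 22/2 = 27, R_n = min(1.2×27×10×450, 2.4×20×10×450) = 145.8 kN/bolt; interior L_c = 78 − 22 = 56, R_n = 216 kN/bolt. φR_n = 0.75 × (2×145.8 + 6×216) = 1190.7 kN.
Block shear: shear path 2×[38+3×78] = 2×272 mm, A_gv = 5440, A_nv = 2×(272 − 3.5×24)×10 = 3760 mm²; tension across gage: (77 − 1×24)×10 = 530 mm². R_n = min(0.6×450×3760, 0.6×345×5440) + 1.0×450×530 = min(1015.2, 1126.1) + 238.5 = 1253.7 kN. φR_n = 0.75 × 1253.7 = 940.3 kN.
Governing: min(1402.4, 1190.7, 940.3) = 940.3 kN → block shear.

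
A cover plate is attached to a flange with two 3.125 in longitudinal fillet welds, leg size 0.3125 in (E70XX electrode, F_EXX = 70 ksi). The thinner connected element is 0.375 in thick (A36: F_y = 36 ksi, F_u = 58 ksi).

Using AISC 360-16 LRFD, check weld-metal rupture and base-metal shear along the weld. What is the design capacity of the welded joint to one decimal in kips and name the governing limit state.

43.5 kips (weld metal governs)

Weld metal: throat = 0.707×0.3125 = 0.22094 in, L = 2×3.125 = 6.25 in. φR_n = 0.75 × 0.6 × 70 × 0.22094 × 6.25 = 43.5 kips.
Base metal shear (0.375 in plate): yield φR_n = 1.0×0.6×36×0.375×6.25 = 50.6 kips; rupture φR_n = 0.75×0.6×58×0.375×6.25 = 61.2 kips; take 50.6 kips (yield).
Governing: min(43.5, 50.6) = 43.5 kips → weld metal.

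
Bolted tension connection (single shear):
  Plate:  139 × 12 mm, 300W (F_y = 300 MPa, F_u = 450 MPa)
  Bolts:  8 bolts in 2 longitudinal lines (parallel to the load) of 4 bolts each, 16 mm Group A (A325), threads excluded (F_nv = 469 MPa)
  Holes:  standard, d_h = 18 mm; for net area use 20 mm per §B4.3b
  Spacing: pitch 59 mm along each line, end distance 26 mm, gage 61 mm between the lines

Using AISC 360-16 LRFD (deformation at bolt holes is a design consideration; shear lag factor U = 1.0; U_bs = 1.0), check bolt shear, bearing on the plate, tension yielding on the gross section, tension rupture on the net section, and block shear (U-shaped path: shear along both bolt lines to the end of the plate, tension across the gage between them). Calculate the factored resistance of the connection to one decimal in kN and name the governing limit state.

Bolt shear: A_b = π(16)²/4 = 201.06 mm². φR_n = 0.75 × 469 × 201.06 × 8 × 1 = 565.8 kN.
Bearing (12 mm plate, F_u = 450 MPa): end bolts L_c = 26 − 18/2 = 17, R_n = min(1.2×17×12×450, 2.4×16×12×450) = 110.16 kN/bolt; interior L_c = 59 − 18 = 41, R_n = 207.36 kN/bolt. φR_n = 0.75 × (2×110.16 + 6×207.36) = 1098.4 kN.
Tension yield (gross): A_g = 139×12 = 1668 mm². φR_n = 0.90 × 300 × 1668 = 450.4 kN.
Tension rupture (net): A_n = (139 − 2×20)×12 = 1188 mm² (U = 1.0, A_e = A_n). φR_n = 0.75 × 450 × 1188 = 401.0 kN.
Block shear: shear path 2×[26+3×59] = 2×203 mm, A_gv = 4872, A_nv = 2×(203 − 3.5×20)×12 = 3192 mm²; tension across gage: (61 − 1×20)×12 = 492 mm². R_n = min(0.6×450×3192, 0.6×300×4872) + 1.0×450×492 = min(861.84, 876.96) + 221.4 = 1083.2 kN. φR_n = 0.75 × 1083.2 = 812.4 kN.
Governing: min(565.8, 1098.4, 450.4, 401.0, 812.4) = 401.0 kN → net-section rupture.

401.0 kN (net-section rupture governs)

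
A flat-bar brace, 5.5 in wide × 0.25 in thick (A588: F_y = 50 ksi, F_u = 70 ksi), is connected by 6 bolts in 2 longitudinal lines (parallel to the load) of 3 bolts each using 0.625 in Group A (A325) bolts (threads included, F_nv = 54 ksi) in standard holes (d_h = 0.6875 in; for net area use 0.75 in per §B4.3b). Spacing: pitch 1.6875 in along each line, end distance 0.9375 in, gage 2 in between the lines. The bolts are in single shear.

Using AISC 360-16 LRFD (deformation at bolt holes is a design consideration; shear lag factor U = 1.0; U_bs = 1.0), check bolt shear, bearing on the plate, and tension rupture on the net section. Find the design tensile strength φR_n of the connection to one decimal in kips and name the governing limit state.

Bolt shear: A_b = π(0.625)²/4 = 0.3068 in². φR_n = 0.75 × 54 × 0.3068 × 6 × 1 = 74.6 kips.
Bearing (0.25 in plate, F_u = 70 ksi): end bolts L_c = 0.9375 − 0.6875/2 = 0.59375, R_n = min(1.2×0.59375×0.25×70, 2.4×0.625×0.25×70) = 12.469 kips/bolt; interior L_c = 1.6875 − 0.6875 = 1, R_n = 21 kips/bolt. φR_n = 0.75 × (2×12.469 + 4×21) = 81.7 kips.
Tension rupture (net): A_n = (5.5 − 2×0.75)×0.25 = 1 in² (U = 1.0, A_e = A_n). φR_n = 0.75 × 70 × 1 = 52.5 kips.
Governing: min(74.6, 81.7, 52.5) = 52.5 kips → net-section rupture.

52.5 kips (net-section rupture governs)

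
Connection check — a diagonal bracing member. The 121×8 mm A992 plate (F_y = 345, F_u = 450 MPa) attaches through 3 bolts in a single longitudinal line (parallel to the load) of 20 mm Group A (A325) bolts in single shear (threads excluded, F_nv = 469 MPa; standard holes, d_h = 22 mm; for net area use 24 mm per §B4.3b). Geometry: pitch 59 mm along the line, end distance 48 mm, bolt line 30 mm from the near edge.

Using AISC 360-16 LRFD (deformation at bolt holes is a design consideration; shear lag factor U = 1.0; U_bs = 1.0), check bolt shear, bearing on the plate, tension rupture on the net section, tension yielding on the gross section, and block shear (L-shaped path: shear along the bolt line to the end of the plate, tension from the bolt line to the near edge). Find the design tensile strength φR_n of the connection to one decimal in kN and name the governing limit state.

Bolt shear: A_b = π(20)²/4 = 314.16 mm². φR_n = 0.75 × 469 × 314.16 × 3 × 1 = 331.5 kN.
Bearing (8 mm plate, F_u = 450 MPa): end bolts L_c = 48 − 22/2 = 37, R_n = min(1.2×37×8×450, 2.4×20×8×450) = 159.84 kN/bolt; interior L_c = 59 − 22 = 37, R_n = 159.84 kN/bolt. φR_n = 0.75 × (1×159.84 + 2×159.84) = 359.6 kN.
Tension rupture (net): A_n = (121 − 1×24)×8 = 776 mm² (U = 1.0, A_e = A_n). φR_n = 0.75 × 450 × 776 = 261.9 kN.
Tension yield (gross): A_g = 121×8 = 968 mm². φR_n = 0.90 × 345 × 968 = 300.6 kN.
Block shear: shear path 1×[48+2×59] = 1×166 mm, A_gv = 1328, A_nv = 1×(166 − 2.5×24)×8 = 848 mm²; tension to near edge: (30 − 0.5×24)×8 = 144 mm². R_n = min(0.6×450×848, 0.6×345×1328) + 1.0×450×144 = min(228.96, 274.9) + 64.8 = 293.76 kN. φR_n = 0.75 × 293.76 = 220.3 kN.
Governing: min(331.5, 359.6, 261.9, 300.6, 220.3) = 220.3 kN → block shear.

220.3 kN (block shear governs)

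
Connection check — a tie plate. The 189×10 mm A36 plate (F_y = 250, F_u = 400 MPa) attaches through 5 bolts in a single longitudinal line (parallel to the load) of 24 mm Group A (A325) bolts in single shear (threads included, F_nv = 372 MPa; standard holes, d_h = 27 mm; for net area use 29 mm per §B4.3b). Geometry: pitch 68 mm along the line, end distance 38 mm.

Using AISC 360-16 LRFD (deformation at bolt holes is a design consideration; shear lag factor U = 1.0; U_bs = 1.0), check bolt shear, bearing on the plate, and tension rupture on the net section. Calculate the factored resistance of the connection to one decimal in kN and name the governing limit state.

Bolt shear: A_b = π(24)²/4 = 452.39 mm². φR_n = 0.75 × 372 × 452.39 × 5 × 1 = 631.1 kN.
Bearing (10 mm plate, F_u = 400 MPa): end bolts L_c = 38 − 27/2 = 24.5, R_n = min(1.2×24.5×10×400, 2.4×24×10×400) = 117.6 kN/bolt; interior L_c = 68 − 27 = 41, R_n = 196.8 kN/bolt. φR_n = 0.75 × (1×117.6 + 4×196.8) = 678.6 kN.
Tension rupture (net): A_n = (189 − 1×29)×10 = 1600 mm² (U = 1.0, A_e = A_n). φR_n = 0.75 × 400 × 1600 = 480.0 kN.
Governing: min(631.1, 678.6, 480.0) = 480.0 kN → net-section rupture.

480.0 kN (net-section rupture governs)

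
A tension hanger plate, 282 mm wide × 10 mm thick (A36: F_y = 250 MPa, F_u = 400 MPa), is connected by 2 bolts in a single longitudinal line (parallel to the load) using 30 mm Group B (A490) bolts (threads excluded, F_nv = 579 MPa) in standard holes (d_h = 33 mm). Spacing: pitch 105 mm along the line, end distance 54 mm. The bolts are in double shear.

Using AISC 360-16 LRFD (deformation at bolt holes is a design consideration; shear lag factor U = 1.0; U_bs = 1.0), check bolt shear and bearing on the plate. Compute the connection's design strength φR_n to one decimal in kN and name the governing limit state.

Bolt shear: A_b = π(30)²/4 = 706.86 mm². φR_n = 0.75 × 579 × 706.86 × 2 × 2 = 1227.8 kN.
Bearing (10 mm plate, F_u = 400 MPa): end bolts L_c = 54 − 33/2 = 37.5, R_n = min(1.2×37.5×10×400, 2.4×30×10×400) = 180 kN/bolt; interior L_c = 105 − 33 = 72, R_n = 288 kN/bolt. φR_n = 0.75 × (1×180 + 1×288) = 351.0 kN.
Governing: min(1227.8, 351.0) = 351.0 kN → bearing.

351.0 kN (bearing governs)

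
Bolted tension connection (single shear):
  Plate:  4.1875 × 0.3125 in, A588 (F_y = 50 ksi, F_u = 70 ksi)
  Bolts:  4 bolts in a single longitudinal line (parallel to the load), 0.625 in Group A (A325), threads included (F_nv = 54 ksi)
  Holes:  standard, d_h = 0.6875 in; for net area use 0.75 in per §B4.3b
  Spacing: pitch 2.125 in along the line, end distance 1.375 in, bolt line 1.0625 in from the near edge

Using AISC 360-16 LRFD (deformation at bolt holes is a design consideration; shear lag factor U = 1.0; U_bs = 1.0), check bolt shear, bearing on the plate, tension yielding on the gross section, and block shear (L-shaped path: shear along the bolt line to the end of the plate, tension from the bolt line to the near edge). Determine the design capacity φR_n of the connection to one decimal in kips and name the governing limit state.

49.7 kips (bolt shear governs)

Bolt shear: A_b = π(0.625)²/4 = 0.3068 in². φR_n = 0.75 × 54 × 0.3068 × 4 × 1 = 49.7 kips.
Bearing (0.3125 in plate, F_u = 70 ksi): end bolts L_c = 1.375 − 0.6875/2 = 1.03125, R_n = min(1.2×1.03125×0.3125×70, 2.4×0.625×0.3125×70) = 27.07 kips/bolt; interior L_c = 2.125 − 0.6875 = 1.4375, R_n = 32.813 kips/bolt. φR_n = 0.75 × (1×27.07 + 3×32.813) = 94.1 kips.
Tension yield (gross): A_g = 4.1875×0.3125 = 1.3086 in². φR_n = 0.90 × 50 × 1.3086 = 58.9 kips.
Block shear: shear path 1×[1.375+3×2.125] = 1×7.75 in, A_gv = 2.4219, A_nv = 1×(7.75 − 3.5×0.75)×0.3125 = 1.6016 in²; tension to near edge: (1.0625 − 0.5×0.75)×0.3125 = 0.21484 in². R_n = min(0.6×70×1.6016, 0.6×50×2.4219) + 1.0×70×0.21484 = min(67.267, 72.657) + 15.039 = 82.306 kips. φR_n = 0.75 × 82.306 = 61.7 kips.
Governing: min(49.7, 94.1, 58.9, 61.7) = 49.7 kips → bolt shear.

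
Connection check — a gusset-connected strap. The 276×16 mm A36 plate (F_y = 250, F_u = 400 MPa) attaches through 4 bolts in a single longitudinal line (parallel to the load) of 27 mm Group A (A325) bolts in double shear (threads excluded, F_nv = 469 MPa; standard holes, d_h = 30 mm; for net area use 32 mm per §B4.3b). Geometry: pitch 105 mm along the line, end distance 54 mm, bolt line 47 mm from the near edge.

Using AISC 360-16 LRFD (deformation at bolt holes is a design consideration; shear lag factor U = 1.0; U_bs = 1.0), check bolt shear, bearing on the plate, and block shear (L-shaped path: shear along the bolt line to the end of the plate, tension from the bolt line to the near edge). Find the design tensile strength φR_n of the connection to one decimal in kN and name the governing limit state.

Bolt shear: A_b = π(27)²/4 = 572.56 mm². φR_n = 0.75 × 469 × 572.56 × 4 × 2 = 1611.2 kN.
Bearing (16 mm plate, F_u = 400 MPa): end bolts L_c = 54 − 30/2 = 39, R_n = min(1.2×39×16×400, 2.4×27×16×400) = 299.52 kN/bolt; interior L_c = 105 − 30 = 75, R_n = 414.72 kN/bolt. φR_n = 0.75 × (1×299.52 + 3×414.72) = 1157.8 kN.
Block shear: shear path 1×[54+3×105] = 1×369 mm, A_gv = 5904, A_nv = 1×(369 − 3.5×32)×16 = 4112 mm²; tension to near edge: (47 − 0.5×32)×16 = 496 mm². R_n = min(0.6×400×4112, 0.6×250×5904) + 1.0×400×496 = min(986.88, 885.6) + 198.4 = 1084 kN. φR_n = 0.75 × 1084 = 813.0 kN.
Governing: min(1611.2, 1157.8, 813.0) = 813.0 kN → block shear.

813.0 kN (block shear governs)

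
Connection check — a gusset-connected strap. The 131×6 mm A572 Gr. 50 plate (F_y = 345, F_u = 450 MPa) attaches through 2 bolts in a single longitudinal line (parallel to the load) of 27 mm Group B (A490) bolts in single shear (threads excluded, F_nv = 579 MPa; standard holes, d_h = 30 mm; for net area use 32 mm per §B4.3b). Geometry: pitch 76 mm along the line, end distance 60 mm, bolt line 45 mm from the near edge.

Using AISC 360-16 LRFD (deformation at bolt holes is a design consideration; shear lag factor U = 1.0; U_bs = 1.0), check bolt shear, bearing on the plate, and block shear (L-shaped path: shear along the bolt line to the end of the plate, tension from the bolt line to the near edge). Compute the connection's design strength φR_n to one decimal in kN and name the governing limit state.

165.6 kN (block shear governs)

Bolt shear: A_b = π(27)²/4 = 572.56 mm². φR_n = 0.75 × 579 × 572.56 × 2 × 1 = 497.3 kN.
Bearing (6 mm plate, F_u = 450 MPa): end bolts L_c = 60 − 30/2 = 45, R_n = min(1.2×45×6×450, 2.4×27×6×450) = 145.8 kN/bolt; interior L_c = 76 − 30 = 46, R_n = 149.04 kN/bolt. φR_n = 0.75 × (1×145.8 + 1×149.04) = 221.1 kN.
Block shear: shear path 1×[60+1×76] = 1×136 mm, A_gv = 816, A_nv = 1×(136 − 1.5×32)×6 = 528 mm²; tension to near edge: (45 − 0.5×32)×6 = 174 mm². R_n = min(0.6×450×528, 0.6×345×816) + 1.0×450×174 = min(142.56, 168.91) + 78.3 = 220.86 kN. φR_n = 0.75 × 220.86 = 165.6 kN.
Governing: min(497.3, 221.1, 165.6) = 165.6 kN → block shear.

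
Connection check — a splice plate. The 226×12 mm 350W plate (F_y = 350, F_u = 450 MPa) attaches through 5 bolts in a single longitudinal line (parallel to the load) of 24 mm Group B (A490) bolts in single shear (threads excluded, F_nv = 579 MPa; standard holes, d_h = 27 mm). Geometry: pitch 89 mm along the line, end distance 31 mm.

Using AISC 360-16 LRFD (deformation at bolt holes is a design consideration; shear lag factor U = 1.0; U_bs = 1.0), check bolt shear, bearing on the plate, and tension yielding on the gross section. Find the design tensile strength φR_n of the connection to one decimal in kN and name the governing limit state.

Bolt shear: A_b = π(24)²/4 = 452.39 mm². φR_n = 0.75 × 579 × 452.39 × 5 × 1 = 982.3 kN.
Bearing (12 mm plate, F_u = 450 MPa): end bolts L_c = 31 − 27/2 = 17.5, R_n = min(1.2×17.5×12×450, 2.4×24×12×450) = 113.4 kN/bolt; interior L_c = 89 − 27 = 62, R_n = 311.04 kN/bolt. φR_n = 0.75 × (1×113.4 + 4×311.04) = 1018.2 kN.
Tension yield (gross): A_g = 226×12 = 2712 mm². φR_n = 0.90 × 350 × 2712 = 854.3 kN.
Governing: min(982.3, 1018.2, 854.3) = 854.3 kN → gross-section yield.

854.3 kN (gross-section yield governs)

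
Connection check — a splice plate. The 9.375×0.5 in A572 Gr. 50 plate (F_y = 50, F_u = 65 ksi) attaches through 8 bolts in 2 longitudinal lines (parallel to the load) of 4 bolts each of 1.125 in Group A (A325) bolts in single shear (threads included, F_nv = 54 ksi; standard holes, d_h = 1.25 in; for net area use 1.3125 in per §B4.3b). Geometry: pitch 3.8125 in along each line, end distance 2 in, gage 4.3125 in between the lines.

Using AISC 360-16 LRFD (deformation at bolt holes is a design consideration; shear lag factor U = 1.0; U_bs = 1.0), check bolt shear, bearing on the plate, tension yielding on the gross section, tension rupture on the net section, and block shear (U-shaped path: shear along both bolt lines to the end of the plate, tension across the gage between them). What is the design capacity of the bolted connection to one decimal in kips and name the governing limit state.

Bolt shear: A_b = π(1.125)²/4 = 0.99402 in². φR_n = 0.75 × 54 × 0.99402 × 8 × 1 = 322.1 kips.
Bearing (0.5 in plate, F_u = 65 ksi): end bolts L_c = 2 − 1.25/2 = 1.375, R_n = min(1.2×1.375×0.5×65, 2.4×1.125×0.5×65) = 53.625 kips/bolt; interior L_c = 3.8125 − 1.25 = 2.5625, R_n = 87.75 kips/bolt. φR_n = 0.75 × (2×53.625 + 6×87.75) = 475.3 kips.
Tension yield (gross): A_g = 9.375×0.5 = 4.6875 in². φR_n = 0.90 × 50 × 4.6875 = 210.9 kips.
Tension rupture (net): A_n = (9.375 − 2×1.3125)×0.5 = 3.375 in² (U = 1.0, A_e = A_n). φR_n = 0.75 × 65 × 3.375 = 164.5 kips.
Block shear: shear path 2×[2+3×3.8125] = 2×13.4375 in, A_gv = 13.438, A_nv = 2×(13.4375 − 3.5×1.3125)×0.5 = 8.8438 in²; tension across gage: (4.3125 − 1×1.3125)×0.5 = 1.5 in². R_n = min(0.6×65×8.8438, 0.6×50×13.438) + 1.0×65×1.5 = min(344.91, 403.14) + 97.5 = 442.41 kips. φR_n = 0.75 × 442.41 = 331.8 kips.
Governing: min(322.1, 475.3, 210.9, 164.5, 331.8) = 164.5 kips → net-section rupture.

164.5 kips (net-section rupture governs)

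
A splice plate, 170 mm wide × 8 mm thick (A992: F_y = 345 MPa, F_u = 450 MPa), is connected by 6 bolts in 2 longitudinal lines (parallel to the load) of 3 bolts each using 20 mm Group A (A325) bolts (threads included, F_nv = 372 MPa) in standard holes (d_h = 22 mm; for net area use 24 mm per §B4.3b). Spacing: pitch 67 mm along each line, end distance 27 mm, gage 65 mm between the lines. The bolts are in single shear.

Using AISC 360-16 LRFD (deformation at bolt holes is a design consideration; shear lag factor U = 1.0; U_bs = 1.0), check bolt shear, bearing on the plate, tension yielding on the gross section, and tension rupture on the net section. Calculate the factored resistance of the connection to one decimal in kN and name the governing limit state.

Bolt shear: A_b = π(20)²/4 = 314.16 mm². φR_n = 0.75 × 372 × 314.16 × 6 × 1 = 525.9 kN.
Bearing (8 mm plate, F_u = 450 MPa): end bolts L_c = 27 − 22/2 = 16, R_n = min(1.2×16×8×450, 2.4×20×8×450) = 69.12 kN/bolt; interior L_c = 67 − 22 = 45, R_n = 172.8 kN/bolt. φR_n = 0.75 × (2×69.12 + 4×172.8) = 622.1 kN.
Tension yield (gross): A_g = 170×8 = 1360 mm². φR_n = 0.90 × 345 × 1360 = 422.3 kN.
Tension rupture (net): A_n = (170 − 2×24)×8 = 976 mm² (U = 1.0, A_e = A_n). φR_n = 0.75 × 450 × 976 = 329.4 kN.
Governing: min(525.9, 622.1, 422.3, 329.4) = 329.4 kN → net-section rupture.

329.4 kN (net-section rupture governs)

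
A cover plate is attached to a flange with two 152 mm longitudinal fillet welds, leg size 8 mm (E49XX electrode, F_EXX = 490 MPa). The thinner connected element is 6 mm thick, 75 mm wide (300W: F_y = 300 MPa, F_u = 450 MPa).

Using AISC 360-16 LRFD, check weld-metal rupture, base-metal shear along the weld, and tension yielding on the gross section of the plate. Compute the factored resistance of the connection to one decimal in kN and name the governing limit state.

121.5 kN (gross-section yield governs)

Weld metal: throat = 0.707×8 = 5.656 mm, L = 2×152 = 304 mm. φR_n = 0.75 × 0.6 × 490 × 5.656 × 304 = 379.1 kN.
Base metal shear (6 mm plate): yield φR_n = 1.0×0.6×300×6×304 = 328.3 kN; rupture φR_n = 0.75×0.6×450×6×304 = 369.4 kN; take 328.3 kN (yield).
Tension yield (gross): A_g = 75×6 = 450 mm². φR_n = 0.90 × 300 × 450 = 121.5 kN.
Governing: min(379.1, 328.3, 121.5) = 121.5 kN → gross-section yield.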